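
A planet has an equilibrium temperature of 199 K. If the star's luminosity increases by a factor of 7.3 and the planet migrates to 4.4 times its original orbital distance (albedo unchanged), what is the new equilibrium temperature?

T_eq ≈ 156 K

T_eq ∝ L^(1/4) · d^(−1/2).
T′ = 199 × 7.3^(1/4) / 4.4^(1/2) = 156 K.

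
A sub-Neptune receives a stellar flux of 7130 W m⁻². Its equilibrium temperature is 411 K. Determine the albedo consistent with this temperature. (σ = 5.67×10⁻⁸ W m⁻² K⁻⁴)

From T_eq⁴ = S(1−A)/(4σ): 1−A = 4σT_eq⁴/S.
1−A = 4 × 5.67×10⁻⁸ × (411)⁴ / 7130 = 0.908.

A ≈ 0.09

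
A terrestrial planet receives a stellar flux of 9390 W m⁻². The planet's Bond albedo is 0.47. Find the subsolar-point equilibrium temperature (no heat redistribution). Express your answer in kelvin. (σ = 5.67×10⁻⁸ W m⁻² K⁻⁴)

T_ss ≈ 544 K

At the subsolar point the surface absorbs S(1−A) and emits σT⁴ per unit area — no factor of 4, since only the local patch is in balance.
T = [9390 × 0.53 / 5.67×10⁻⁸]^(1/4) = (8.78×10¹⁰)^(1/4) = 544 K.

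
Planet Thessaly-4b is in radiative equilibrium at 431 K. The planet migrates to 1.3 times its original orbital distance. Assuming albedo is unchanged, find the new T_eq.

T_eq ∝ L^(1/4) · d^(−1/2).
T′ = 431 / 1.3^(1/2) = 378 K.

T_eq ≈ 378 K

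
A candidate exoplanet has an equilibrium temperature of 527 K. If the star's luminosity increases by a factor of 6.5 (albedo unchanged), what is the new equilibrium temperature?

T_eq ≈ 841 K

T_eq ∝ L^(1/4) · d^(−1/2).
T′ = 527 × 6.5^(1/4) = 841 K.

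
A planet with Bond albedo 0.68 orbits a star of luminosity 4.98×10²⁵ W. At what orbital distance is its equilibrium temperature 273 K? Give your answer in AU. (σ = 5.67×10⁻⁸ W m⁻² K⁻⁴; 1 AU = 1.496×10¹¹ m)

From T_eq⁴ = L(1−A)/(16πσd²): d = √[L(1−A)/(16πσT_eq⁴)].
d = √[4.98×10²⁵ × 0.32 / (16π × 5.67×10⁻⁸ × (273)⁴)] = 3.17×10¹⁰ m = 0.212 AU.

d ≈ 0.212 AU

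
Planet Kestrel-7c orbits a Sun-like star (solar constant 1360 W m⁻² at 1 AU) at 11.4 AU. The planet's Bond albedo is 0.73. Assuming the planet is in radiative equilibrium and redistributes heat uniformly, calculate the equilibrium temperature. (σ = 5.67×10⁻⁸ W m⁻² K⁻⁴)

Flux at 11.4 AU: S = 1360/11.4² = 10.5 W m⁻².
Energy balance: absorbed = emitted ⇒ πR²·S(1−A) = 4πR²·σT_eq⁴, so T_eq⁴ = S(1−A)/(4σ).
T_eq = [10.5 × 0.27 / (4 × 5.67×10⁻⁸)]^(1/4) = (1.25×10⁷)^(1/4) = 59.4 K.

T_eq ≈ 59.4 K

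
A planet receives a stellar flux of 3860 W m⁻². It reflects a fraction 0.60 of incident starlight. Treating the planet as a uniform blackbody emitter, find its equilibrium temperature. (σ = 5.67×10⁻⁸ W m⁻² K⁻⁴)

Energy balance: absorbed = emitted ⇒ πR²·S(1−A) = 4πR²·σT_eq⁴, so T_eq⁴ = S(1−A)/(4σ).
T_eq = [3860 × 0.40 / (4 × 5.67×10⁻⁸)]^(1/4) = (6.81×10⁹)^(1/4) = 287 K.

T_eq ≈ 287 K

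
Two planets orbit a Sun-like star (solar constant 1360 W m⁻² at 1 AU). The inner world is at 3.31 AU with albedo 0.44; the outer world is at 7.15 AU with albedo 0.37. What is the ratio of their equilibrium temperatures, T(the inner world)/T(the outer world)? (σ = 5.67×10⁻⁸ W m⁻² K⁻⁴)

T₁/T₂ ≈ 1.427

T_eq = [S₀(1−A)/(4σd²)]^(1/4), so T ∝ (1−A)^(1/4) / √d.
T₁ = [1360×0.56/(4×5.67×10⁻⁸×3.31²)]^(1/4) = 132.31 K.
T₂ = [1360×0.63/(4×5.67×10⁻⁸×7.15²)]^(1/4) = 92.72 K.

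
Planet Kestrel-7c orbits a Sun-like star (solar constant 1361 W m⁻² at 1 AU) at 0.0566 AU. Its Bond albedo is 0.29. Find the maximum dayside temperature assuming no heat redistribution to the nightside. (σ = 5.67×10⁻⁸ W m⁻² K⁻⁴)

T_ss ≈ 1520 K

Flux at 0.0566 AU: S = 1361/0.0566² = 4.25×10⁵ W m⁻².
With no redistribution each surface element balances locally: S(1−A) = σT⁴.
T = [4.25×10⁵ × 0.71 / 5.67×10⁻⁸]^(1/4) = (5.32×10¹²)^(1/4) = 1520 K.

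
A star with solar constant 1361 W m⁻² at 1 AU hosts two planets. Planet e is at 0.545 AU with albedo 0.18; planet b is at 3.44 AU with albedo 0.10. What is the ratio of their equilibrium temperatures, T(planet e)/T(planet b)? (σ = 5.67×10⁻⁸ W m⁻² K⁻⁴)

T₁/T₂ ≈ 2.455

T_eq = [S₀(1−A)/(4σd²)]^(1/4), so T ∝ (1−A)^(1/4) / √d.
T₁ = [1361×0.82/(4×5.67×10⁻⁸×0.545²)]^(1/4) = 358.76 K.
T₂ = [1361×0.90/(4×5.67×10⁻⁸×3.44²)]^(1/4) = 146.16 K.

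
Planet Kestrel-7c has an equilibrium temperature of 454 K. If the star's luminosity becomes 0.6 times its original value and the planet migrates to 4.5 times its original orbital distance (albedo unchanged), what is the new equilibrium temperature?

T_eq ∝ L^(1/4) · d^(−1/2).
T′ = 454 × 0.6^(1/4) / 4.5^(1/2) = 188 K.

T_eq ≈ 188 K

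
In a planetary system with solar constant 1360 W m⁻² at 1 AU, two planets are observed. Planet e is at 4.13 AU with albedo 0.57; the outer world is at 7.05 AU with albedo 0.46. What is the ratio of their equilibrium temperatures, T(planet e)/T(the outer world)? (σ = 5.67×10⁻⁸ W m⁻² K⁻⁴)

T₁/T₂ ≈ 1.234

T_eq = [S₀(1−A)/(4σd²)]^(1/4), so T ∝ (1−A)^(1/4) / √d.
T₁ = [1360×0.43/(4×5.67×10⁻⁸×4.13²)]^(1/4) = 110.88 K.
T₂ = [1360×0.54/(4×5.67×10⁻⁸×7.05²)]^(1/4) = 89.84 K.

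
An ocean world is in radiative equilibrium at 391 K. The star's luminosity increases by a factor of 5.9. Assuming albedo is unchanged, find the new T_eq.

T_eq ∝ L^(1/4) · d^(−1/2).
T′ = 391 × 5.9^(1/4) = 609 K.

T_eq ≈ 609 K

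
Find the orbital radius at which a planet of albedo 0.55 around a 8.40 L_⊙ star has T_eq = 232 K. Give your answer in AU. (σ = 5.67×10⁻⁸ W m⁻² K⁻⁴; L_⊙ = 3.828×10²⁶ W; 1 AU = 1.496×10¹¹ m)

L = 8.40 × 3.828×10²⁶ = 3.22×10²⁷ W.
From T_eq⁴ = L(1−A)/(16πσd²): d = √[L(1−A)/(16πσT_eq⁴)].
d = √[3.22×10²⁷ × 0.45 / (16π × 5.67×10⁻⁸ × (232)⁴)] = 4.19×10¹¹ m = 2.80 AU.

d ≈ 2.80 AU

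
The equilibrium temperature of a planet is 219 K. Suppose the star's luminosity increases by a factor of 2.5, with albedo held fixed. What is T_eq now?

T_eq ∝ L^(1/4) · d^(−1/2).
T′ = 219 × 2.5^(1/4) = 275 K.

T_eq ≈ 275 K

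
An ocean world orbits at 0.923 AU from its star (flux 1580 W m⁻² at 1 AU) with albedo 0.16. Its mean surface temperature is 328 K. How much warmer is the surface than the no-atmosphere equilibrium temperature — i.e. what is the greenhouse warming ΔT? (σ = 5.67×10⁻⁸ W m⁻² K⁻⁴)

ΔT ≈ 40.1 K

S = 1580/0.923² = 1855 W m⁻².
T_eq = [S(1−A)/(4σ)]^(1/4) = [1855×0.84/(4×5.67×10⁻⁸)]^(1/4) = 287.9 K.
ΔT = T_surf − T_eq = 328 − 287.9.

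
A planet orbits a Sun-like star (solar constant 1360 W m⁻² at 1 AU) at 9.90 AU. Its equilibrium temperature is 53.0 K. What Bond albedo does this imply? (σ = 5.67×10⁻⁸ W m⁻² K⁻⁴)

A ≈ 0.87

Flux at 9.90 AU: S = 1360/9.90² = 13.9 W m⁻².
From T_eq⁴ = S(1−A)/(4σ): 1−A = 4σT_eq⁴/S.
1−A = 4 × 5.67×10⁻⁸ × (53.0)⁴ / 13.9 = 0.129.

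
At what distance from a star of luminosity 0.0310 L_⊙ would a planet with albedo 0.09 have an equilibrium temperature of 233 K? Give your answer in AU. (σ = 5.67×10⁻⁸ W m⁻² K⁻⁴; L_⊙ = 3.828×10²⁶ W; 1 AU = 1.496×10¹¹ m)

L = 0.0310 × 3.828×10²⁶ = 1.19×10²⁵ W.
From T_eq⁴ = L(1−A)/(16πσd²): d = √[L(1−A)/(16πσT_eq⁴)].
d = √[1.19×10²⁵ × 0.91 / (16π × 5.67×10⁻⁸ × (233)⁴)] = 3.59×10¹⁰ m = 0.240 AU.

d ≈ 0.240 AU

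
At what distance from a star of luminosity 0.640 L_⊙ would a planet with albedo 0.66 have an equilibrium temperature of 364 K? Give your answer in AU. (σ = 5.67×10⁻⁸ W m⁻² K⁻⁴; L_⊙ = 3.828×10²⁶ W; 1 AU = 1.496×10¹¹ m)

d ≈ 0.273 AU

L = 0.640 × 3.828×10²⁶ = 2.45×10²⁶ W.
From T_eq⁴ = L(1−A)/(16πσd²): d = √[L(1−A)/(16πσT_eq⁴)].
d = √[2.45×10²⁶ × 0.34 / (16π × 5.67×10⁻⁸ × (364)⁴)] = 4.08×10¹⁰ m = 0.273 AU.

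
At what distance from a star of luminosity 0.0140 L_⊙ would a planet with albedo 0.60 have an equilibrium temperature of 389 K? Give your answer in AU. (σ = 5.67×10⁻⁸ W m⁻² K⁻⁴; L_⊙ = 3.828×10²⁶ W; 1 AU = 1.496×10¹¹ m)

d ≈ 0.0383 AU

L = 0.0140 × 3.828×10²⁶ = 5.36×10²⁴ W.
From T_eq⁴ = L(1−A)/(16πσd²): d = √[L(1−A)/(16πσT_eq⁴)].
d = √[5.36×10²⁴ × 0.40 / (16π × 5.67×10⁻⁸ × (389)⁴)] = 5.73×10⁹ m = 0.0383 AU.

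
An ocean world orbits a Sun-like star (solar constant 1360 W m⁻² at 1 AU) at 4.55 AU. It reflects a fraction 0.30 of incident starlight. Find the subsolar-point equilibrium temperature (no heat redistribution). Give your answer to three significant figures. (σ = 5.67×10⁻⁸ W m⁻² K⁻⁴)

Flux at 4.55 AU: S = 1360/4.55² = 65.7 W m⁻².
At the subsolar point the surface absorbs S(1−A) and emits σT⁴ per unit area — no factor of 4, since only the local patch is in balance.
T = [65.7 × 0.70 / 5.67×10⁻⁸]^(1/4) = (8.11×10⁸)^(1/4) = 169 K.

T_ss ≈ 169 K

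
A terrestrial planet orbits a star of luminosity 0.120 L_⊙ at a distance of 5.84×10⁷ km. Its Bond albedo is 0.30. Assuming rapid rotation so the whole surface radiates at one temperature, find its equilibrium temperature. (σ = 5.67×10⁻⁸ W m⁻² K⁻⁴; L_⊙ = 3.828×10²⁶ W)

d = 5.84×10⁷ km = 5.84×10¹⁰ m.
L = 0.120 × 3.828×10²⁶ = 4.59×10²⁵ W.
Flux: S = L/(4πd²) = 4.59×10²⁵/(4π×(5.84×10¹⁰)²) = 1070 W m⁻².
Energy balance: absorbed = emitted ⇒ πR²·S(1−A) = 4πR²·σT_eq⁴, so T_eq⁴ = S(1−A)/(4σ).
T_eq = [1070 × 0.70 / (4 × 5.67×10⁻⁸)]^(1/4) = (3.31×10⁹)^(1/4) = 240 K.

T_eq ≈ 240 K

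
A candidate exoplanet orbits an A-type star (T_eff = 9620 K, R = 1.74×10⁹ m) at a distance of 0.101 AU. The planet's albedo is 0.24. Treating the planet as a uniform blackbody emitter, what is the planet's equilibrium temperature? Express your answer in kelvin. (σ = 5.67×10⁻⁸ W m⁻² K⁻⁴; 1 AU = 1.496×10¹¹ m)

T_eq ≈ 2160 K

d = 0.101 AU = 1.51×10¹⁰ m.
L = 4πR_⋆²σT_⋆⁴ = 4π(1.74×10⁹)² × 5.67×10⁻⁸ × (9620)⁴ = 1.85×10²⁸ W.
S = L/(4πd²) = 6.44×10⁶ W m⁻².
Energy balance: absorbed = emitted ⇒ πR²·S(1−A) = 4πR²·σT_eq⁴, so T_eq⁴ = S(1−A)/(4σ).
T_eq = [6.44×10⁶ × 0.76 / (4 × 5.67×10⁻⁸)]^(1/4) = (2.16×10¹³)^(1/4) = 2160 K.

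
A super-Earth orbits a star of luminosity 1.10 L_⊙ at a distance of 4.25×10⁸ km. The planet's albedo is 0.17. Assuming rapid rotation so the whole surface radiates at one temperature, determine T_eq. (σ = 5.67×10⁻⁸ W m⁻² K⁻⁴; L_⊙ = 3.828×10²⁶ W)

d = 4.25×10⁸ km = 4.25×10¹¹ m.
L = 1.10 × 3.828×10²⁶ = 4.21×10²⁶ W.
Flux: S = L/(4πd²) = 4.21×10²⁶/(4π×(4.25×10¹¹)²) = 186 W m⁻².
Energy balance: absorbed = emitted ⇒ πR²·S(1−A) = 4πR²·σT_eq⁴, so T_eq⁴ = S(1−A)/(4σ).
T_eq = [186 × 0.83 / (4 × 5.67×10⁻⁸)]^(1/4) = (6.79×10⁸)^(1/4) = 161 K.

T_eq ≈ 161 K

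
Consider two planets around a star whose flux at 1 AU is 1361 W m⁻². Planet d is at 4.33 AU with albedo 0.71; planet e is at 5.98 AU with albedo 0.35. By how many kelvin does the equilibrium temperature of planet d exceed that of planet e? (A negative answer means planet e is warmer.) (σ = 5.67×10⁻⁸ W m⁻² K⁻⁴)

T_eq = [S₀(1−A)/(4σd²)]^(1/4), so T ∝ (1−A)^(1/4) / √d.
T₁ = [1361×0.29/(4×5.67×10⁻⁸×4.33²)]^(1/4) = 98.15 K.
T₂ = [1361×0.65/(4×5.67×10⁻⁸×5.98²)]^(1/4) = 102.20 K.

ΔT ≈ -4.0 K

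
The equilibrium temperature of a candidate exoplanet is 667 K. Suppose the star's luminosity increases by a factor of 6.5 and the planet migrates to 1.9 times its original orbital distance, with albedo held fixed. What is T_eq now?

T_eq ≈ 773 K

T_eq ∝ L^(1/4) · d^(−1/2).
T′ = 667 × 6.5^(1/4) / 1.9^(1/2) = 773 K.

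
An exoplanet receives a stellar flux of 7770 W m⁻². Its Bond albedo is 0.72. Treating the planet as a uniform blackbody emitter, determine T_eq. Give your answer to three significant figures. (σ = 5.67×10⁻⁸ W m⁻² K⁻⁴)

Energy balance: absorbed = emitted ⇒ πR²·S(1−A) = 4πR²·σT_eq⁴, so T_eq⁴ = S(1−A)/(4σ).
T_eq = [7770 × 0.28 / (4 × 5.67×10⁻⁸)]^(1/4) = (9.59×10⁹)^(1/4) = 313 K.

T_eq ≈ 313 K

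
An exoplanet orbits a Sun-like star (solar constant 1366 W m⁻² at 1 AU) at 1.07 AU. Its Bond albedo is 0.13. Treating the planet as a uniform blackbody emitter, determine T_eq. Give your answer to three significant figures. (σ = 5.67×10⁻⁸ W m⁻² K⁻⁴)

T_eq ≈ 260 K

Flux at 1.07 AU: S = 1366/1.07² = 1190 W m⁻².
Energy balance: absorbed = emitted ⇒ πR²·S(1−A) = 4πR²·σT_eq⁴, so T_eq⁴ = S(1−A)/(4σ).
T_eq = [1190 × 0.87 / (4 × 5.67×10⁻⁸)]^(1/4) = (4.58×10⁹)^(1/4) = 260 K.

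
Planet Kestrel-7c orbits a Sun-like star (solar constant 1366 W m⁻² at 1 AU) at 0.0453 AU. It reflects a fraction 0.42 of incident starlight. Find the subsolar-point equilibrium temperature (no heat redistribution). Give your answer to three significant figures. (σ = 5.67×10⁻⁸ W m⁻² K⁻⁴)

Flux at 0.0453 AU: S = 1366/0.0453² = 6.66×10⁵ W m⁻².
At the subsolar point the surface absorbs S(1−A) and emits σT⁴ per unit area — no factor of 4, since only the local patch is in balance.
T = [6.66×10⁵ × 0.58 / 5.67×10⁻⁸]^(1/4) = (6.81×10¹²)^(1/4) = 1620 K.

T_ss ≈ 1620 K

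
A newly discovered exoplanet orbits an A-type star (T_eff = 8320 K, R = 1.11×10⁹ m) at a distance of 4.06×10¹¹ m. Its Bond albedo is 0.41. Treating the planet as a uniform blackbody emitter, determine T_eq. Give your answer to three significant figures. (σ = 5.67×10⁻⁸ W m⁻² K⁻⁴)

T_eq ≈ 270 K

L = 4πR_⋆²σT_⋆⁴ = 4π(1.11×10⁹)² × 5.67×10⁻⁸ × (8320)⁴ = 4.21×10²⁷ W.
S = L/(4πd²) = 2030 W m⁻².
Energy balance: absorbed = emitted ⇒ πR²·S(1−A) = 4πR²·σT_eq⁴, so T_eq⁴ = S(1−A)/(4σ).
T_eq = [2030 × 0.59 / (4 × 5.67×10⁻⁸)]^(1/4) = (5.28×10⁹)^(1/4) = 270 K.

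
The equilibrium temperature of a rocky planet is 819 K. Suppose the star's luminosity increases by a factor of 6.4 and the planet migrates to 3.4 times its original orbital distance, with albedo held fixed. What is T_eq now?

T_eq ∝ L^(1/4) · d^(−1/2).
T′ = 819 × 6.4^(1/4) / 3.4^(1/2) = 706 K.

T_eq ≈ 706 K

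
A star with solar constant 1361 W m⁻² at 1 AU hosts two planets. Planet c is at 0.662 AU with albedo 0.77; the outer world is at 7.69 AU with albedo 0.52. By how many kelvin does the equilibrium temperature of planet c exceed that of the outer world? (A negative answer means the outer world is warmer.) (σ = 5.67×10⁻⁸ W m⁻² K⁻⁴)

T_eq = [S₀(1−A)/(4σd²)]^(1/4), so T ∝ (1−A)^(1/4) / √d.
T₁ = [1361×0.23/(4×5.67×10⁻⁸×0.662²)]^(1/4) = 236.90 K.
T₂ = [1361×0.48/(4×5.67×10⁻⁸×7.69²)]^(1/4) = 83.54 K.

ΔT ≈ 153.4 K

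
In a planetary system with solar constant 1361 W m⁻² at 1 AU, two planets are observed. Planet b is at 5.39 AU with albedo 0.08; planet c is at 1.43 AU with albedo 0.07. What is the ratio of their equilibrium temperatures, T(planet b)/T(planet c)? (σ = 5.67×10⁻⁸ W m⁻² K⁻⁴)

T_eq = [S₀(1−A)/(4σd²)]^(1/4), so T ∝ (1−A)^(1/4) / √d.
T₁ = [1361×0.92/(4×5.67×10⁻⁸×5.39²)]^(1/4) = 117.41 K.
T₂ = [1361×0.93/(4×5.67×10⁻⁸×1.43²)]^(1/4) = 228.56 K.

T₁/T₂ ≈ 0.514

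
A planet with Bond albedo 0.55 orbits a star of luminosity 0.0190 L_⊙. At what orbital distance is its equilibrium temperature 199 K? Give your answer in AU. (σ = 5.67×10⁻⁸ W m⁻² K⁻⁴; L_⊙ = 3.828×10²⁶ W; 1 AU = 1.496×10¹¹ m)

L = 0.0190 × 3.828×10²⁶ = 7.27×10²⁴ W.
From T_eq⁴ = L(1−A)/(16πσd²): d = √[L(1−A)/(16πσT_eq⁴)].
d = √[7.27×10²⁴ × 0.45 / (16π × 5.67×10⁻⁸ × (199)⁴)] = 2.71×10¹⁰ m = 0.181 AU.

d ≈ 0.181 AU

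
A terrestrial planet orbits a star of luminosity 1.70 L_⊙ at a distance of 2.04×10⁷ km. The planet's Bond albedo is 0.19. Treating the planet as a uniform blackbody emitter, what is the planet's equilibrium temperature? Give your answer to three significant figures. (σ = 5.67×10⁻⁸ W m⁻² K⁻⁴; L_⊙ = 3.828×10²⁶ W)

T_eq ≈ 816 K

d = 2.04×10⁷ km = 2.04×10¹⁰ m.
L = 1.70 × 3.828×10²⁶ = 6.51×10²⁶ W.
Flux: S = L/(4πd²) = 6.51×10²⁶/(4π×(2.04×10¹⁰)²) = 1.24×10⁵ W m⁻².
Energy balance: absorbed = emitted ⇒ πR²·S(1−A) = 4πR²·σT_eq⁴, so T_eq⁴ = S(1−A)/(4σ).
T_eq = [1.24×10⁵ × 0.81 / (4 × 5.67×10⁻⁸)]^(1/4) = (4.44×10¹¹)^(1/4) = 816 K.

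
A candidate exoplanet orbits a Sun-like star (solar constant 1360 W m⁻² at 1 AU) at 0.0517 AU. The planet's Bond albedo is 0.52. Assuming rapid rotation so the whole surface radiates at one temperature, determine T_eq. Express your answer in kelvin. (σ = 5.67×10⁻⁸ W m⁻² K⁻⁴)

Flux at 0.0517 AU: S = 1360/0.0517² = 5.09×10⁵ W m⁻².
Energy balance: absorbed = emitted ⇒ πR²·S(1−A) = 4πR²·σT_eq⁴, so T_eq⁴ = S(1−A)/(4σ).
T_eq = [5.09×10⁵ × 0.48 / (4 × 5.67×10⁻⁸)]^(1/4) = (1.08×10¹²)^(1/4) = 1020 K.

T_eq ≈ 1020 K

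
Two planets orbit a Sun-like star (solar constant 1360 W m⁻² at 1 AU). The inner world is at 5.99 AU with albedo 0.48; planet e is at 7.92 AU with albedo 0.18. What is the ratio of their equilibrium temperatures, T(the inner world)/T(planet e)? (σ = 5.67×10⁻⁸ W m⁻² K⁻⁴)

T₁/T₂ ≈ 1.026

T_eq = [S₀(1−A)/(4σd²)]^(1/4), so T ∝ (1−A)^(1/4) / √d.
T₁ = [1360×0.52/(4×5.67×10⁻⁸×5.99²)]^(1/4) = 96.55 K.
T₂ = [1360×0.82/(4×5.67×10⁻⁸×7.92²)]^(1/4) = 94.09 K.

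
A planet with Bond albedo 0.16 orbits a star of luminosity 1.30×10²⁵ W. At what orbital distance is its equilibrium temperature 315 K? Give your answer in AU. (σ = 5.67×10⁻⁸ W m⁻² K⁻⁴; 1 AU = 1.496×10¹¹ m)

d ≈ 0.132 AU

From T_eq⁴ = L(1−A)/(16πσd²): d = √[L(1−A)/(16πσT_eq⁴)].
d = √[1.30×10²⁵ × 0.84 / (16π × 5.67×10⁻⁸ × (315)⁴)] = 1.97×10¹⁰ m = 0.132 AU.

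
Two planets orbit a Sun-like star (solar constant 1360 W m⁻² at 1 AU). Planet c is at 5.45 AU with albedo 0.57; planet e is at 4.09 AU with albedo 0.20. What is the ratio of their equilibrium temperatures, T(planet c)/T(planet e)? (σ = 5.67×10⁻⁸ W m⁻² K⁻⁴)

T₁/T₂ ≈ 0.742

T_eq = [S₀(1−A)/(4σd²)]^(1/4), so T ∝ (1−A)^(1/4) / √d.
T₁ = [1360×0.43/(4×5.67×10⁻⁸×5.45²)]^(1/4) = 96.53 K.
T₂ = [1360×0.80/(4×5.67×10⁻⁸×4.09²)]^(1/4) = 130.13 K.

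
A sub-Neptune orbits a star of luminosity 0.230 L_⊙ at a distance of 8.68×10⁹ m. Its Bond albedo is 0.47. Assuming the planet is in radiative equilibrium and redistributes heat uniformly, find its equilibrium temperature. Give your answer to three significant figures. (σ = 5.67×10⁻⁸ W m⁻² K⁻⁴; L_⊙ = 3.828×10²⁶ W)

L = 0.230 × 3.828×10²⁶ = 8.80×10²⁵ W.
Flux: S = L/(4πd²) = 8.80×10²⁵/(4π×(8.68×10⁹)²) = 9.30×10⁴ W m⁻².
Energy balance: absorbed = emitted ⇒ πR²·S(1−A) = 4πR²·σT_eq⁴, so T_eq⁴ = S(1−A)/(4σ).
T_eq = [9.30×10⁴ × 0.53 / (4 × 5.67×10⁻⁸)]^(1/4) = (2.17×10¹¹)^(1/4) = 683 K.

T_eq ≈ 683 K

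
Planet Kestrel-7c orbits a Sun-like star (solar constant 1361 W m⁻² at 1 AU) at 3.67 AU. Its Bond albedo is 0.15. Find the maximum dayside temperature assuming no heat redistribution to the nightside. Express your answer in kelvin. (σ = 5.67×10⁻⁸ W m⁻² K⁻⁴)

T_ss ≈ 197 K

Flux at 3.67 AU: S = 1361/3.67² = 101 W m⁻².
With no redistribution each surface element balances locally: S(1−A) = σT⁴.
T = [101 × 0.85 / 5.67×10⁻⁸]^(1/4) = (1.51×10⁹)^(1/4) = 197 K.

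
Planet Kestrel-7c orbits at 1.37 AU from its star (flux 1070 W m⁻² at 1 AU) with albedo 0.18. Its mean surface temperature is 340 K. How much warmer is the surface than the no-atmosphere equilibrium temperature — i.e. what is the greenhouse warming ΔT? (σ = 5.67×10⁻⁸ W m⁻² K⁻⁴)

S = 1070/1.37² = 570.1 W m⁻².
T_eq = [S(1−A)/(4σ)]^(1/4) = [570.1×0.82/(4×5.67×10⁻⁸)]^(1/4) = 213.1 K.
ΔT = T_surf − T_eq = 340 − 213.1.

ΔT ≈ 126.9 K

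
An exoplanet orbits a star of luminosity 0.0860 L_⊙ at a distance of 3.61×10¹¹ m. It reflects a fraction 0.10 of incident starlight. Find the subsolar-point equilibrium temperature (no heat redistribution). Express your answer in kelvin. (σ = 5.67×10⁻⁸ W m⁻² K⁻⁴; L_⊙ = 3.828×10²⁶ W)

L = 0.0860 × 3.828×10²⁶ = 3.29×10²⁵ W.
Flux: S = L/(4πd²) = 3.29×10²⁵/(4π×(3.61×10¹¹)²) = 20.1 W m⁻².
At the subsolar point the surface absorbs S(1−A) and emits σT⁴ per unit area — no factor of 4, since only the local patch is in balance.
T = [20.1 × 0.90 / 5.67×10⁻⁸]^(1/4) = (3.19×10⁸)^(1/4) = 134 K.

T_ss ≈ 134 K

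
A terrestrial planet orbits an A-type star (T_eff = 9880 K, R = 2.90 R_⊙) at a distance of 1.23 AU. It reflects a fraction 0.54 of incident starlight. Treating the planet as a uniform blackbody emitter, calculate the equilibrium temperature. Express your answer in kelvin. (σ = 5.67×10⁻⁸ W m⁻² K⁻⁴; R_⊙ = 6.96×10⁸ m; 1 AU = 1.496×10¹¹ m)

T_eq ≈ 603 K

R_⋆ = 2.90 × 6.96×10⁸ = 2.02×10⁹ m.
d = 1.23 AU = 1.84×10¹¹ m.
L = 4πR_⋆²σT_⋆⁴ = 4π(2.02×10⁹)² × 5.67×10⁻⁸ × (9880)⁴ = 2.77×10²⁸ W.
S = L/(4πd²) = 6.50×10⁴ W m⁻².
Energy balance: absorbed = emitted ⇒ πR²·S(1−A) = 4πR²·σT_eq⁴, so T_eq⁴ = S(1−A)/(4σ).
T_eq = [6.50×10⁴ × 0.46 / (4 × 5.67×10⁻⁸)]^(1/4) = (1.32×10¹¹)^(1/4) = 603 K.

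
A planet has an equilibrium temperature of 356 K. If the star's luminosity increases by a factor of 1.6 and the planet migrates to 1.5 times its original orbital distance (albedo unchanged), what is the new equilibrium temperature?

T_eq ∝ L^(1/4) · d^(−1/2).
T′ = 356 × 1.6^(1/4) / 1.5^(1/2) = 327 K.

T_eq ≈ 327 K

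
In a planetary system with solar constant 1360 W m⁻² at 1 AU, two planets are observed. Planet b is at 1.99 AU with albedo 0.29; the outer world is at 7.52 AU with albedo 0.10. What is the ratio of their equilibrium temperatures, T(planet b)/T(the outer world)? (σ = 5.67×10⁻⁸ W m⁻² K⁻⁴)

T₁/T₂ ≈ 1.832

T_eq = [S₀(1−A)/(4σd²)]^(1/4), so T ∝ (1−A)^(1/4) / √d.
T₁ = [1360×0.71/(4×5.67×10⁻⁸×1.99²)]^(1/4) = 181.08 K.
T₂ = [1360×0.90/(4×5.67×10⁻⁸×7.52²)]^(1/4) = 98.84 K.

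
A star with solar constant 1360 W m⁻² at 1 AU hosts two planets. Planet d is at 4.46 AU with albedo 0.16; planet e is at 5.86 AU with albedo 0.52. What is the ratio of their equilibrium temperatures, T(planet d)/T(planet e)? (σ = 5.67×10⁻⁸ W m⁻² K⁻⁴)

T_eq = [S₀(1−A)/(4σd²)]^(1/4), so T ∝ (1−A)^(1/4) / √d.
T₁ = [1360×0.84/(4×5.67×10⁻⁸×4.46²)]^(1/4) = 126.15 K.
T₂ = [1360×0.48/(4×5.67×10⁻⁸×5.86²)]^(1/4) = 95.68 K.

T₁/T₂ ≈ 1.318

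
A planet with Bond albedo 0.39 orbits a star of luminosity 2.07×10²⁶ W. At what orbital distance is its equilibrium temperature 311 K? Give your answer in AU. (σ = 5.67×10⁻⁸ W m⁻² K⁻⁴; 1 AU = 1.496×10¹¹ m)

d ≈ 0.460 AU

From T_eq⁴ = L(1−A)/(16πσd²): d = √[L(1−A)/(16πσT_eq⁴)].
d = √[2.07×10²⁶ × 0.61 / (16π × 5.67×10⁻⁸ × (311)⁴)] = 6.88×10¹⁰ m = 0.460 AU.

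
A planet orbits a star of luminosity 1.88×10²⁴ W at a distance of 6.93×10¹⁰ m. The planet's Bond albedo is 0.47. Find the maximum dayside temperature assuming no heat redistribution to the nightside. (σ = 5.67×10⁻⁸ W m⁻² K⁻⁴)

Flux: S = L/(4πd²) = 1.88×10²⁴/(4π×(6.93×10¹⁰)²) = 31.2 W m⁻².
With no redistribution each surface element balances locally: S(1−A) = σT⁴.
T = [31.2 × 0.53 / 5.67×10⁻⁸]^(1/4) = (2.91×10⁸)^(1/4) = 131 K.

T_ss ≈ 131 K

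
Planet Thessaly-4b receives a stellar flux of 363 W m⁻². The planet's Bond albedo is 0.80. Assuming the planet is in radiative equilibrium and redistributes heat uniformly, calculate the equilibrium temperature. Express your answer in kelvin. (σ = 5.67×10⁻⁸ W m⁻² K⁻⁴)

T_eq ≈ 134 K

Energy balance: absorbed = emitted ⇒ πR²·S(1−A) = 4πR²·σT_eq⁴, so T_eq⁴ = S(1−A)/(4σ).
T_eq = [363 × 0.20 / (4 × 5.67×10⁻⁸)]^(1/4) = (3.20×10⁸)^(1/4) = 134 K.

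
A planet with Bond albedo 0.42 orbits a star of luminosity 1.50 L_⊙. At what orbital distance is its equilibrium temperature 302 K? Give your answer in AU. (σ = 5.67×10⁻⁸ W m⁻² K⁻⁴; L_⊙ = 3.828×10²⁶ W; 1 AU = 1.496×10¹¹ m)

d ≈ 0.792 AU

L = 1.50 × 3.828×10²⁶ = 5.74×10²⁶ W.
From T_eq⁴ = L(1−A)/(16πσd²): d = √[L(1−A)/(16πσT_eq⁴)].
d = √[5.74×10²⁶ × 0.58 / (16π × 5.67×10⁻⁸ × (302)⁴)] = 1.19×10¹¹ m = 0.792 AU.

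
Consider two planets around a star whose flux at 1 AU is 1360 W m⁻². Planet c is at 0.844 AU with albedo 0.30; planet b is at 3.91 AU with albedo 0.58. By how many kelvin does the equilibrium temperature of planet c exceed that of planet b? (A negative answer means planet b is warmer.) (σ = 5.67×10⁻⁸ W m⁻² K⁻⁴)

ΔT ≈ 163.8 K

T_eq = [S₀(1−A)/(4σd²)]^(1/4), so T ∝ (1−A)^(1/4) / √d.
T₁ = [1360×0.70/(4×5.67×10⁻⁸×0.844²)]^(1/4) = 277.06 K.
T₂ = [1360×0.42/(4×5.67×10⁻⁸×3.91²)]^(1/4) = 113.29 K.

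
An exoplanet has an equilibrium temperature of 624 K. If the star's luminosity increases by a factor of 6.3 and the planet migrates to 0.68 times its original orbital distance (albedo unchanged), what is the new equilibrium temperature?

T_eq ≈ 1200 K

T_eq ∝ L^(1/4) · d^(−1/2).
T′ = 624 × 6.3^(1/4) / 0.68^(1/2) = 1200 K.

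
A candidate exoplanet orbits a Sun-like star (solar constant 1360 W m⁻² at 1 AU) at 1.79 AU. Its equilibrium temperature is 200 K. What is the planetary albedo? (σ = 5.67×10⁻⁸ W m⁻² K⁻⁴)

Flux at 1.79 AU: S = 1360/1.79² = 424 W m⁻².
From T_eq⁴ = S(1−A)/(4σ): 1−A = 4σT_eq⁴/S.
1−A = 4 × 5.67×10⁻⁸ × (200)⁴ / 424 = 0.855.

A ≈ 0.15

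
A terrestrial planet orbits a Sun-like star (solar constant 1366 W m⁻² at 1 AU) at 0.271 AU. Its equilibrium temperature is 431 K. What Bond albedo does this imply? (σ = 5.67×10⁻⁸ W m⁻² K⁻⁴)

Flux at 0.271 AU: S = 1366/0.271² = 1.86×10⁴ W m⁻².
From T_eq⁴ = S(1−A)/(4σ): 1−A = 4σT_eq⁴/S.
1−A = 4 × 5.67×10⁻⁸ × (431)⁴ / 1.86×10⁴ = 0.421.

A ≈ 0.58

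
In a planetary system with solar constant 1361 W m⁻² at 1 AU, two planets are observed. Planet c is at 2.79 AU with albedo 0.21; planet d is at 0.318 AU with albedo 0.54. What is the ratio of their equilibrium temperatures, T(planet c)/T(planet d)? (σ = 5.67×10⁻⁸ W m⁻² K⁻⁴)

T_eq = [S₀(1−A)/(4σd²)]^(1/4), so T ∝ (1−A)^(1/4) / √d.
T₁ = [1361×0.79/(4×5.67×10⁻⁸×2.79²)]^(1/4) = 157.09 K.
T₂ = [1361×0.46/(4×5.67×10⁻⁸×0.318²)]^(1/4) = 406.47 K.

T₁/T₂ ≈ 0.386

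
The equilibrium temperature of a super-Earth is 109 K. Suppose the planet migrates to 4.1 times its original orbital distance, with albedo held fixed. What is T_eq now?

T_eq ∝ L^(1/4) · d^(−1/2).
T′ = 109 / 4.1^(1/2) = 53.8 K.

T_eq ≈ 53.8 K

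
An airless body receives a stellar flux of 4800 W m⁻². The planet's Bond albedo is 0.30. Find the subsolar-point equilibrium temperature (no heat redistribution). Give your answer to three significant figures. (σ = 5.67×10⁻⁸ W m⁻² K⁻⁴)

At the subsolar point the surface absorbs S(1−A) and emits σT⁴ per unit area — no factor of 4, since only the local patch is in balance.
T = [4800 × 0.70 / 5.67×10⁻⁸]^(1/4) = (5.93×10¹⁰)^(1/4) = 493 K.

T_ss ≈ 493 K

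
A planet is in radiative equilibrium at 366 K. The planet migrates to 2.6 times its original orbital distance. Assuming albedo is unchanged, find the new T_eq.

T_eq ∝ L^(1/4) · d^(−1/2).
T′ = 366 / 2.6^(1/2) = 227 K.

T_eq ≈ 227 K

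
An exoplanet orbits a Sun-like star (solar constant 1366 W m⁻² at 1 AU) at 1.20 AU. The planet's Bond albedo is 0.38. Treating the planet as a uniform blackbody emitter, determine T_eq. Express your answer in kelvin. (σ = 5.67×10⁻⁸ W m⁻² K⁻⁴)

Flux at 1.20 AU: S = 1366/1.20² = 949 W m⁻².
Energy balance: absorbed = emitted ⇒ πR²·S(1−A) = 4πR²·σT_eq⁴, so T_eq⁴ = S(1−A)/(4σ).
T_eq = [949 × 0.62 / (4 × 5.67×10⁻⁸)]^(1/4) = (2.59×10⁹)^(1/4) = 226 K.

T_eq ≈ 226 K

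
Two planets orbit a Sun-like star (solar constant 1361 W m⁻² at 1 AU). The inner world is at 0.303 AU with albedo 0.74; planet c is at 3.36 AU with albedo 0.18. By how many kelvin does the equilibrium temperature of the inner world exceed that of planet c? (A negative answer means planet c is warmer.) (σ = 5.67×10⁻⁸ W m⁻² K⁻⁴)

ΔT ≈ 216.6 K

T_eq = [S₀(1−A)/(4σd²)]^(1/4), so T ∝ (1−A)^(1/4) / √d.
T₁ = [1361×0.26/(4×5.67×10⁻⁸×0.303²)]^(1/4) = 361.06 K.
T₂ = [1361×0.82/(4×5.67×10⁻⁸×3.36²)]^(1/4) = 144.49 K.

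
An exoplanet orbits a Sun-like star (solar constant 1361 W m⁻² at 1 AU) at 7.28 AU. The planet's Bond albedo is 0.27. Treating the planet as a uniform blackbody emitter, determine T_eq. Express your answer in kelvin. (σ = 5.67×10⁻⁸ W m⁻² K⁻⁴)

T_eq ≈ 95.3 K

Flux at 7.28 AU: S = 1361/7.28² = 25.7 W m⁻².
Energy balance: absorbed = emitted ⇒ πR²·S(1−A) = 4πR²·σT_eq⁴, so T_eq⁴ = S(1−A)/(4σ).
T_eq = [25.7 × 0.73 / (4 × 5.67×10⁻⁸)]^(1/4) = (8.27×10⁷)^(1/4) = 95.3 K.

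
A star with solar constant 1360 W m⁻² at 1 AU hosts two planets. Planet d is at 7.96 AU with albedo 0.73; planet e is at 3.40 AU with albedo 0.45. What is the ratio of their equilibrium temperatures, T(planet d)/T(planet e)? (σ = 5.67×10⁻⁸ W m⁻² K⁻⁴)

T₁/T₂ ≈ 0.547

T_eq = [S₀(1−A)/(4σd²)]^(1/4), so T ∝ (1−A)^(1/4) / √d.
T₁ = [1360×0.27/(4×5.67×10⁻⁸×7.96²)]^(1/4) = 71.10 K.
T₂ = [1360×0.55/(4×5.67×10⁻⁸×3.40²)]^(1/4) = 129.96 K.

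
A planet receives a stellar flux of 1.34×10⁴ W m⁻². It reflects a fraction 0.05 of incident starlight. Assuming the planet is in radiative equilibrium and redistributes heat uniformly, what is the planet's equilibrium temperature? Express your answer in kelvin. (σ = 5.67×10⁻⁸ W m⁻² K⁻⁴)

T_eq ≈ 487 K

Energy balance: absorbed = emitted ⇒ πR²·S(1−A) = 4πR²·σT_eq⁴, so T_eq⁴ = S(1−A)/(4σ).
T_eq = [1.34×10⁴ × 0.95 / (4 × 5.67×10⁻⁸)]^(1/4) = (5.61×10¹⁰)^(1/4) = 487 K.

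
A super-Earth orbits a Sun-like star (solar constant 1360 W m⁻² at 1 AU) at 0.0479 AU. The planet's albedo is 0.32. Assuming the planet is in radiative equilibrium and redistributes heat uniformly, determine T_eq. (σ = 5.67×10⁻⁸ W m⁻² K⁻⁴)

Flux at 0.0479 AU: S = 1360/0.0479² = 5.93×10⁵ W m⁻².
Energy balance: absorbed = emitted ⇒ πR²·S(1−A) = 4πR²·σT_eq⁴, so T_eq⁴ = S(1−A)/(4σ).
T_eq = [5.93×10⁵ × 0.68 / (4 × 5.67×10⁻⁸)]^(1/4) = (1.78×10¹²)^(1/4) = 1150 K.

T_eq ≈ 1150 K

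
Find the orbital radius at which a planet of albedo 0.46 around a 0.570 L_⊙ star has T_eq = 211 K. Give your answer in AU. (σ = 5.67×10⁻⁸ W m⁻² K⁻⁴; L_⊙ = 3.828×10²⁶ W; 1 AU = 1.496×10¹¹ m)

L = 0.570 × 3.828×10²⁶ = 2.18×10²⁶ W.
From T_eq⁴ = L(1−A)/(16πσd²): d = √[L(1−A)/(16πσT_eq⁴)].
d = √[2.18×10²⁶ × 0.54 / (16π × 5.67×10⁻⁸ × (211)⁴)] = 1.44×10¹¹ m = 0.965 AU.

d ≈ 0.965 AU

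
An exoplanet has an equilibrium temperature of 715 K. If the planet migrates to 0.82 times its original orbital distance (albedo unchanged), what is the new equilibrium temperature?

T_eq ∝ L^(1/4) · d^(−1/2).
T′ = 715 / 0.82^(1/2) = 790 K.

T_eq ≈ 790 K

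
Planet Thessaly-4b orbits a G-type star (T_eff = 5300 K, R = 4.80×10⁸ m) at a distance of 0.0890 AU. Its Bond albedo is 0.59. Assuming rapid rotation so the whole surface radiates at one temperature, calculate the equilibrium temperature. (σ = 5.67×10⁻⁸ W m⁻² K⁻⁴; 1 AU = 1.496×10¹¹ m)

T_eq ≈ 569 K

d = 0.0890 AU = 1.33×10¹⁰ m.
L = 4πR_⋆²σT_⋆⁴ = 4π(4.80×10⁸)² × 5.67×10⁻⁸ × (5300)⁴ = 1.30×10²⁶ W.
S = L/(4πd²) = 5.81×10⁴ W m⁻².
Energy balance: absorbed = emitted ⇒ πR²·S(1−A) = 4πR²·σT_eq⁴, so T_eq⁴ = S(1−A)/(4σ).
T_eq = [5.81×10⁴ × 0.41 / (4 × 5.67×10⁻⁸)]^(1/4) = (1.05×10¹¹)^(1/4) = 569 K.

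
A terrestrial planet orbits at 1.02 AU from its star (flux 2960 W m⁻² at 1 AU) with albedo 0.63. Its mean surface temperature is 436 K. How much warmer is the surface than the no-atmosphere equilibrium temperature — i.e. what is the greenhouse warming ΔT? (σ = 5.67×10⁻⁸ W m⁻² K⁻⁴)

ΔT ≈ 175.0 K

S = 2960/1.02² = 2845 W m⁻².
T_eq = [S(1−A)/(4σ)]^(1/4) = [2845×0.37/(4×5.67×10⁻⁸)]^(1/4) = 261.0 K.
ΔT = T_surf − T_eq = 436 − 261.0.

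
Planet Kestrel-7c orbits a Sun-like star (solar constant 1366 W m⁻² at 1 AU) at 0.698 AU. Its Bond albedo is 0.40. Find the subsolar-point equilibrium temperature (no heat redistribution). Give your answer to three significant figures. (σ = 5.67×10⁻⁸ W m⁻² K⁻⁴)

Flux at 0.698 AU: S = 1366/0.698² = 2800 W m⁻².
At the subsolar point the surface absorbs S(1−A) and emits σT⁴ per unit area — no factor of 4, since only the local patch is in balance.
T = [2800 × 0.60 / 5.67×10⁻⁸]^(1/4) = (2.97×10¹⁰)^(1/4) = 415 K.

T_ss ≈ 415 K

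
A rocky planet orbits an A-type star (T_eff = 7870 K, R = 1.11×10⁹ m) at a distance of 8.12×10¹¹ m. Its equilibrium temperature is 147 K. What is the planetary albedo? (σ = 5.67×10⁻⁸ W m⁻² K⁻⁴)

A ≈ 0.74

L = 4πR_⋆²σT_⋆⁴ = 4π(1.11×10⁹)² × 5.67×10⁻⁸ × (7870)⁴ = 3.37×10²⁷ W.
S = L/(4πd²) = 406 W m⁻².
From T_eq⁴ = S(1−A)/(4σ): 1−A = 4σT_eq⁴/S.
1−A = 4 × 5.67×10⁻⁸ × (147)⁴ / 406 = 0.261.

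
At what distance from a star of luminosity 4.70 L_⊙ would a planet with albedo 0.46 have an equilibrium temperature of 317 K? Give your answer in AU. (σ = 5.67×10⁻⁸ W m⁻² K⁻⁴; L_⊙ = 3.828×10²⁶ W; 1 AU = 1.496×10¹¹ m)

L = 4.70 × 3.828×10²⁶ = 1.80×10²⁷ W.
From T_eq⁴ = L(1−A)/(16πσd²): d = √[L(1−A)/(16πσT_eq⁴)].
d = √[1.80×10²⁷ × 0.54 / (16π × 5.67×10⁻⁸ × (317)⁴)] = 1.84×10¹¹ m = 1.23 AU.

d ≈ 1.23 AU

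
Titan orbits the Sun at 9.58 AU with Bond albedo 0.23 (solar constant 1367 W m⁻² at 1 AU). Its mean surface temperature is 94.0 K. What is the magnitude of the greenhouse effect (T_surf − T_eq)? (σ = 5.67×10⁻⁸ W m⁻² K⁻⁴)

S = 1367/9.58² = 14.89 W m⁻².
T_eq = [S(1−A)/(4σ)]^(1/4) = [14.89×0.77/(4×5.67×10⁻⁸)]^(1/4) = 84.3 K.
ΔT = T_surf − T_eq = 94 − 84.3.

ΔT ≈ 9.7 K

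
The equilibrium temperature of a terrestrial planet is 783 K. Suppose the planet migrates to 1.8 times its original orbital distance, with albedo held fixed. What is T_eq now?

T_eq ≈ 584 K

T_eq ∝ L^(1/4) · d^(−1/2).
T′ = 783 / 1.8^(1/2) = 584 K.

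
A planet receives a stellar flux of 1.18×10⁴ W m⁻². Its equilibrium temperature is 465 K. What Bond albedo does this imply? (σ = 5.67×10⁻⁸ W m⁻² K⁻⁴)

A ≈ 0.10

From T_eq⁴ = S(1−A)/(4σ): 1−A = 4σT_eq⁴/S.
1−A = 4 × 5.67×10⁻⁸ × (465)⁴ / 1.18×10⁴ = 0.899.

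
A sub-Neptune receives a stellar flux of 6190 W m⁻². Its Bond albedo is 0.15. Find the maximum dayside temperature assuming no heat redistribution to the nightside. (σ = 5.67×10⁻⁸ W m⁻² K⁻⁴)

With no redistribution each surface element balances locally: S(1−A) = σT⁴.
T = [6190 × 0.85 / 5.67×10⁻⁸]^(1/4) = (9.28×10¹⁰)^(1/4) = 552 K.

T_ss ≈ 552 K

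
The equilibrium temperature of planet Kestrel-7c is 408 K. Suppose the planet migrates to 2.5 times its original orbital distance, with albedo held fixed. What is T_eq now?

T_eq ≈ 258 K

T_eq ∝ L^(1/4) · d^(−1/2).
T′ = 408 / 2.5^(1/2) = 258 K.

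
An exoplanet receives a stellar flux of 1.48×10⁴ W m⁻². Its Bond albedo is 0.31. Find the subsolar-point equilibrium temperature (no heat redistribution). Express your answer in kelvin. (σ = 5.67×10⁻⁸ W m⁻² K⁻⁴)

At the subsolar point the surface absorbs S(1−A) and emits σT⁴ per unit area — no factor of 4, since only the local patch is in balance.
T = [1.48×10⁴ × 0.69 / 5.67×10⁻⁸]^(1/4) = (1.80×10¹¹)^(1/4) = 651 K.

T_ss ≈ 651 K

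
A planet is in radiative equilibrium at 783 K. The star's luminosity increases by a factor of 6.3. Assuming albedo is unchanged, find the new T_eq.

T_eq ∝ L^(1/4) · d^(−1/2).
T′ = 783 × 6.3^(1/4) = 1240 K.

T_eq ≈ 1240 K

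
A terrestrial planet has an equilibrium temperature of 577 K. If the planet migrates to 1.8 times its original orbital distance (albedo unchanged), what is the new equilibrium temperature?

T_eq ∝ L^(1/4) · d^(−1/2).
T′ = 577 / 1.8^(1/2) = 430 K.

T_eq ≈ 430 K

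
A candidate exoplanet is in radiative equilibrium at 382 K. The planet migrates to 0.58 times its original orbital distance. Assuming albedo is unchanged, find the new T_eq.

T_eq ∝ L^(1/4) · d^(−1/2).
T′ = 382 / 0.58^(1/2) = 502 K.

T_eq ≈ 502 K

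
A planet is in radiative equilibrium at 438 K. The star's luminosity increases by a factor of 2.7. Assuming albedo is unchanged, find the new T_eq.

T_eq ∝ L^(1/4) · d^(−1/2).
T′ = 438 × 2.7^(1/4) = 561 K.

T_eq ≈ 561 K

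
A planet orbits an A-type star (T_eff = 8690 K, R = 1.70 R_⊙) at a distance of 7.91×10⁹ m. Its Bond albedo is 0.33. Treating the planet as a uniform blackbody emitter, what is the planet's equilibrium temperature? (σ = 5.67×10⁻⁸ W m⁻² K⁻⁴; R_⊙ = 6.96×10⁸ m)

R_⋆ = 1.70 × 6.96×10⁸ = 1.18×10⁹ m.
L = 4πR_⋆²σT_⋆⁴ = 4π(1.18×10⁹)² × 5.67×10⁻⁸ × (8690)⁴ = 5.69×10²⁷ W.
S = L/(4πd²) = 7.23×10⁶ W m⁻².
Energy balance: absorbed = emitted ⇒ πR²·S(1−A) = 4πR²·σT_eq⁴, so T_eq⁴ = S(1−A)/(4σ).
T_eq = [7.23×10⁶ × 0.67 / (4 × 5.67×10⁻⁸)]^(1/4) = (2.14×10¹³)^(1/4) = 2150 K.

T_eq ≈ 2150 K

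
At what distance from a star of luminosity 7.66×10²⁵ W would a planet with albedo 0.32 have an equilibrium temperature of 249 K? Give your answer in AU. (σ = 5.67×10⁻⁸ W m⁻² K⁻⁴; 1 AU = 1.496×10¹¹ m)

d ≈ 0.461 AU

From T_eq⁴ = L(1−A)/(16πσd²): d = √[L(1−A)/(16πσT_eq⁴)].
d = √[7.66×10²⁵ × 0.68 / (16π × 5.67×10⁻⁸ × (249)⁴)] = 6.90×10¹⁰ m = 0.461 AU.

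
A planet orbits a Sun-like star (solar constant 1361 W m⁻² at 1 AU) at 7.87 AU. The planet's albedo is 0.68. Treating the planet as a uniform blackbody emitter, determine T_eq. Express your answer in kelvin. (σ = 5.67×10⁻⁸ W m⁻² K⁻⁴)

T_eq ≈ 74.6 K

Flux at 7.87 AU: S = 1361/7.87² = 22.0 W m⁻².
Energy balance: absorbed = emitted ⇒ πR²·S(1−A) = 4πR²·σT_eq⁴, so T_eq⁴ = S(1−A)/(4σ).
T_eq = [22.0 × 0.32 / (4 × 5.67×10⁻⁸)]^(1/4) = (3.10×10⁷)^(1/4) = 74.6 K.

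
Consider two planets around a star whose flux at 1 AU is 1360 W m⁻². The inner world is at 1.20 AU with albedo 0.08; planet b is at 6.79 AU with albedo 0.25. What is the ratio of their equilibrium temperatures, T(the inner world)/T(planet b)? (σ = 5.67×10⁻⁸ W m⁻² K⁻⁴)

T_eq = [S₀(1−A)/(4σd²)]^(1/4), so T ∝ (1−A)^(1/4) / √d.
T₁ = [1360×0.92/(4×5.67×10⁻⁸×1.20²)]^(1/4) = 248.79 K.
T₂ = [1360×0.75/(4×5.67×10⁻⁸×6.79²)]^(1/4) = 99.38 K.

T₁/T₂ ≈ 2.503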